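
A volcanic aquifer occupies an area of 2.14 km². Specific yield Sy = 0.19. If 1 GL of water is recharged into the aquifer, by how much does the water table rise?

A = 2.14 km² = 2.14 × 10^6 m²
ΔV = 1 GL = 1 × 10^6 m³
Δh = ΔV / (Sy × A) = 1 × 10^6 m³ / (0.19 × 2.14 × 10^6 m²) = 2.459 m

Δh ≈ 2.46 m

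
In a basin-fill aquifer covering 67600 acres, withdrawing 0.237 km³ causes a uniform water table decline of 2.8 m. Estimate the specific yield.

A = 67600 acres = 2.736 × 10^8 m²
ΔV = 0.237 km³ = 2.37 × 10^8 m³
Sy = ΔV / (A × Δh) = 2.37 × 10^8 m³ / (2.736 × 10^8 m² × 2.8 m) = 0.3094

Sy ≈ 0.31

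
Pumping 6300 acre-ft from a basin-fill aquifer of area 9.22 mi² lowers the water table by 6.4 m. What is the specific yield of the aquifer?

Sy ≈ 0.051

A = 9.22 mi² = 2.388 × 10^7 m²
ΔV = 6300 acre-ft = 7.771 × 10^6 m³
Sy = ΔV / (A × Δh) = 7.771 × 10^6 m³ / (2.388 × 10^7 m² × 6.4 m) = 0.05085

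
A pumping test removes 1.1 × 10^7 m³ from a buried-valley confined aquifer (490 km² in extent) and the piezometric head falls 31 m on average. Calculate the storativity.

A = 490 km² = 4.9 × 10^8 m²
S = ΔV / (A × Δh) = 1.1 × 10^7 m³ / (4.9 × 10^8 m² × 31 m) = 7.242 × 10^-4

S ≈ 7.2 × 10^-4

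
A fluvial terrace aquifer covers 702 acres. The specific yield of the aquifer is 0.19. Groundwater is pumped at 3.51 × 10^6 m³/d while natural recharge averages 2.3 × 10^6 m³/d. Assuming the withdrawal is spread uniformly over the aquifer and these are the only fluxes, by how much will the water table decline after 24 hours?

Δh ≈ 2.24 m

A = 702 acres = 2.841 × 10^6 m²
Net abstraction = 3.51 × 10^6 − 2.3 × 10^6 = 1.21 × 10^6 m³/d
t = 24 hours = 1 d
ΔV = Q × t = 1.21 × 10^6 m³/d × 1 d = 1.21 × 10^6 m³
Δh = ΔV / (Sy × A) = 1.21 × 10^6 / (0.19 × 2.841 × 10^6) = 2.242 m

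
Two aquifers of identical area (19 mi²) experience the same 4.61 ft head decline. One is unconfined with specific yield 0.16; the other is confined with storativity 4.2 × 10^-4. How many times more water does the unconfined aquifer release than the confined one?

ΔV_u / ΔV_c ≈ 381

A = 19 mi² = 4.921 × 10^7 m²
Δh = 4.61 ft = 1.405 m
Unconfined: ΔV_u = Sy × A × Δh = 0.16 × 4.921 × 10^7 × 1.405 = 1.106 × 10^7 m³
Confined: ΔV_c = S × A × Δh = 4.2 × 10^-4 × 4.921 × 10^7 × 1.405 = 29040 m³
Ratio = ΔV_u / ΔV_c = Sy / S = 0.16 / 4.2 × 10^-4 = 381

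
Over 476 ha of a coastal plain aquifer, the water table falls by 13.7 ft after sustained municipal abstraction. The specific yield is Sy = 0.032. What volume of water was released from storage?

ΔV ≈ 6.36 × 10^5 m³

A = 476 ha = 4.76 × 10^6 m²
Δh = 13.7 ft = 4.176 m
ΔV = Sy × A × Δh = 0.032 × 4.76 × 10^6 m² × 4.176 m = 6.361 × 10^5 m³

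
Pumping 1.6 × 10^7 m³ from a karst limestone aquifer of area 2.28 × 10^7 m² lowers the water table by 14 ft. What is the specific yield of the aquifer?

Δh = 14 ft = 4.267 m
Sy = ΔV / (A × Δh) = 1.6 × 10^7 m³ / (2.28 × 10^7 m² × 4.267 m) = 0.1645

Sy ≈ 0.16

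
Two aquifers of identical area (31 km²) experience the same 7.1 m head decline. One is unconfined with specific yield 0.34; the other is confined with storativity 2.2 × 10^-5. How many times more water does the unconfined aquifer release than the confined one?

ΔV_u / ΔV_c ≈ 15500

A = 31 km² = 3.1 × 10^7 m²
Unconfined: ΔV_u = Sy × A × Δh = 0.34 × 3.1 × 10^7 × 7.1 = 7.483 × 10^7 m³
Confined: ΔV_c = S × A × Δh = 2.2 × 10^-5 × 3.1 × 10^7 × 7.1 = 4842 m³
Ratio = ΔV_u / ΔV_c = Sy / S = 0.34 / 2.2 × 10^-5 = 15450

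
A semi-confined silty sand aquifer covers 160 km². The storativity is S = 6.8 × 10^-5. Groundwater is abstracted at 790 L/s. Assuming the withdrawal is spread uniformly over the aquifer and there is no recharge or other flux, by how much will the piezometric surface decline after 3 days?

Δh ≈ 18.8 m

A = 160 km² = 1.6 × 10^8 m²
Q = 790 L/s = 68260 m³/d
ΔV = Q × t = 68260 m³/d × 3 d = 2.048 × 10^5 m³
Δh = ΔV / (S × A) = 2.048 × 10^5 / (6.8 × 10^-5 × 1.6 × 10^8) = 18.82 m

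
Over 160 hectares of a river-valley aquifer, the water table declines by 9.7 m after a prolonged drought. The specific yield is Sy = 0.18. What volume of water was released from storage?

ΔV ≈ 2.79 × 10^6 m³

A = 160 hectares = 1.6 × 10^6 m²
ΔV = Sy × A × Δh = 0.18 × 1.6 × 10^6 m² × 9.7 m = 2.794 × 10^6 m³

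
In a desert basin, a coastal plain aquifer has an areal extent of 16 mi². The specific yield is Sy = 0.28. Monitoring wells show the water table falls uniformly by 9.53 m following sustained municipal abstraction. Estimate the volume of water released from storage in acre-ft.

A = 16 mi² = 4.144 × 10^7 m²
ΔV = Sy × A × Δh = 0.28 × 4.144 × 10^7 m² × 9.53 m = 1.106 × 10^8 m³
ΔV = 1.106 × 10^8 m³ = 89650 acre-ft

ΔV ≈ 89600 acre-ft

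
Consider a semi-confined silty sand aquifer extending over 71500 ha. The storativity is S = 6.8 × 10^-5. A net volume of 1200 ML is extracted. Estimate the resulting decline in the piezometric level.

Δh ≈ 24.7 m

A = 71500 ha = 7.15 × 10^8 m²
ΔV = 1200 ML = 1.2 × 10^6 m³
Δh = ΔV / (S × A) = 1.2 × 10^6 m³ / (6.8 × 10^-5 × 7.15 × 10^8 m²) = 24.68 m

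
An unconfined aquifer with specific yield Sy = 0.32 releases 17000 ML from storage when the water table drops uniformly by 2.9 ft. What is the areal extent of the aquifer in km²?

A ≈ 60.1 km²

Δh = 2.9 ft = 0.8839 m
ΔV = 17000 ML = 1.7 × 10^7 m³
A = ΔV / (Sy × Δh) = 1.7 × 10^7 / (0.32 × 0.8839) = 6.01 × 10^7 m²
A = 6.01 × 10^7 m² = 60.1 km²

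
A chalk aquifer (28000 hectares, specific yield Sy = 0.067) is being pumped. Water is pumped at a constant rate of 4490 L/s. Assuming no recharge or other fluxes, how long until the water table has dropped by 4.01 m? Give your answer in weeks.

A = 28000 hectares = 2.8 × 10^8 m²
ΔV = Sy × A × Δh = 0.067 × 2.8 × 10^8 × 4.01 = 7.523 × 10^7 m³
Q = 4490 L/s = 3.879 × 10^5 m³/d
t = ΔV / Q = 7.523 × 10^7 m³ / 3.879 × 10^5 m³/d = 193.9 d
t = 193.9 d ≈ 27.7 weeks

t ≈ 27.7 weeks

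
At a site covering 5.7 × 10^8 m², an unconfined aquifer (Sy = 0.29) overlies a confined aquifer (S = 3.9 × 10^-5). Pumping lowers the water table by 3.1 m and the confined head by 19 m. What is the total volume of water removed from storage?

ΔV ≈ 5.13 × 10^8 m³

Unconfined: ΔV_u = Sy × A × Δh_u = 0.29 × 5.7 × 10^8 × 3.1 = 5.124 × 10^8 m³
Confined: ΔV_c = S × A × Δh_c = 3.9 × 10^-5 × 5.7 × 10^8 × 19 = 4.224 × 10^5 m³
Total ΔV = 5.124 × 10^8 + 4.224 × 10^5 = 5.129 × 10^8 m³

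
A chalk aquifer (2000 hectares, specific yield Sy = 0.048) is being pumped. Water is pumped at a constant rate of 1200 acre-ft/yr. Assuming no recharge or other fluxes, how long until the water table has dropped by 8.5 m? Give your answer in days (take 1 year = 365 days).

A = 2000 hectares = 2 × 10^7 m²
ΔV = Sy × A × Δh = 0.048 × 2 × 10^7 × 8.5 = 8.16 × 10^6 m³
Q = 1200 acre-ft/yr = 4055 m³/d
t = ΔV / Q = 8.16 × 10^6 m³ / 4055 m³/d = 2012 d

t ≈ 2010 days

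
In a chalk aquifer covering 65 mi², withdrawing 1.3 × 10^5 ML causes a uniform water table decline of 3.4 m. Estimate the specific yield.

A = 65 mi² = 1.683 × 10^8 m²
ΔV = 1.3 × 10^5 ML = 1.3 × 10^8 m³
Sy = ΔV / (A × Δh) = 1.3 × 10^8 m³ / (1.683 × 10^8 m² × 3.4 m) = 0.2271

Sy ≈ 0.23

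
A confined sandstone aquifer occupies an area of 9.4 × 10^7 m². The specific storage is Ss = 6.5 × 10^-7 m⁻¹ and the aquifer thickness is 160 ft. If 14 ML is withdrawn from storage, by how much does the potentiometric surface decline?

b = 160 ft = 48.77 m
S = Ss × b = 6.5 × 10^-7 m⁻¹ × 48.77 m = 3.17 × 10^-5
ΔV = 14 ML = 14000 m³
Δh = ΔV / (S × A) = 14000 m³ / (3.17 × 10^-5 × 9.4 × 10^7 m²) = 4.698 m

Δh ≈ 4.7 m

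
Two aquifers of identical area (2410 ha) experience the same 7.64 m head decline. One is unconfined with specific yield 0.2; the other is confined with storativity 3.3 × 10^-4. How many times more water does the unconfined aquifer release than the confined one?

A = 2410 ha = 2.41 × 10^7 m²
Unconfined: ΔV_u = Sy × A × Δh = 0.2 × 2.41 × 10^7 × 7.64 = 3.682 × 10^7 m³
Confined: ΔV_c = S × A × Δh = 3.3 × 10^-4 × 2.41 × 10^7 × 7.64 = 60760 m³
Ratio = ΔV_u / ΔV_c = Sy / S = 0.2 / 3.3 × 10^-4 = 606.1

ΔV_u / ΔV_c ≈ 606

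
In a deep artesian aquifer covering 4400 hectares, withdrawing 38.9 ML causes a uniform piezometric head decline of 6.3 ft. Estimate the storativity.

A = 4400 hectares = 4.4 × 10^7 m²
Δh = 6.3 ft = 1.92 m
ΔV = 38.9 ML = 38900 m³
S = ΔV / (A × Δh) = 38900 m³ / (4.4 × 10^7 m² × 1.92 m) = 4.604 × 10^-4

S ≈ 4.6 × 10^-4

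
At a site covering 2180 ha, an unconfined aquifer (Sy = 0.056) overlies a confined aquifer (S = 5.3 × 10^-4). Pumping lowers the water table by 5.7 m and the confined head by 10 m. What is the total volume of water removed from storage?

A = 2180 ha = 2.18 × 10^7 m²
Unconfined: ΔV_u = Sy × A × Δh_u = 0.056 × 2.18 × 10^7 × 5.7 = 6.959 × 10^6 m³
Confined: ΔV_c = S × A × Δh_c = 5.3 × 10^-4 × 2.18 × 10^7 × 10 = 1.155 × 10^5 m³
Total ΔV = 6.959 × 10^6 + 1.155 × 10^5 = 7.074 × 10^6 m³

ΔV ≈ 7.07 × 10^6 m³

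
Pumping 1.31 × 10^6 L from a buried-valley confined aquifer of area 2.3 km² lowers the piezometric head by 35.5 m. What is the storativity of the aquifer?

S ≈ 1.6 × 10^-5

A = 2.3 km² = 2.3 × 10^6 m²
ΔV = 1.31 × 10^6 L = 1310 m³
S = ΔV / (A × Δh) = 1310 m³ / (2.3 × 10^6 m² × 35.5 m) = 1.604 × 10^-5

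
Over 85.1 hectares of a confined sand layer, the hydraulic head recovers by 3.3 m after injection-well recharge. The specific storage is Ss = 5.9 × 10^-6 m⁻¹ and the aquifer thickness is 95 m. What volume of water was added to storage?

ΔV ≈ 1570 m³

S = Ss × b = 5.9 × 10^-6 m⁻¹ × 95 m = 5.605 × 10^-4
A = 85.1 hectares = 8.51 × 10^5 m²
ΔV = S × A × Δh = 5.605 × 10^-4 × 8.51 × 10^5 m² × 3.3 m = 1574 m³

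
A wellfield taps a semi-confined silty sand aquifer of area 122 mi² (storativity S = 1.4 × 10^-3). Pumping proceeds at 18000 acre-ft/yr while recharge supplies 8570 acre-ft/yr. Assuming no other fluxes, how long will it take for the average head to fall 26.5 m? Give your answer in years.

t ≈ 1.01 years

A = 122 mi² = 3.16 × 10^8 m²
ΔV = S × A × Δh = 0.0014 × 3.16 × 10^8 × 26.5 = 1.172 × 10^7 m³
Net withdrawal = 18000 − 8570 = 9430 acre-ft/yr = 31870 m³/d
t = ΔV / Q = 1.172 × 10^7 m³ / 31870 m³/d = 367.9 d
t = 367.9 d ≈ 1.008 years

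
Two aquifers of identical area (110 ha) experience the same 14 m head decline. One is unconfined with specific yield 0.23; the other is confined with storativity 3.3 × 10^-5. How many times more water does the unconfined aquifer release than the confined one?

A = 110 ha = 1.1 × 10^6 m²
Unconfined: ΔV_u = Sy × A × Δh = 0.23 × 1.1 × 10^6 × 14 = 3.542 × 10^6 m³
Confined: ΔV_c = S × A × Δh = 3.3 × 10^-5 × 1.1 × 10^6 × 14 = 508.2 m³
Ratio = ΔV_u / ΔV_c = Sy / S = 0.23 / 3.3 × 10^-5 = 6970

ΔV_u / ΔV_c ≈ 6970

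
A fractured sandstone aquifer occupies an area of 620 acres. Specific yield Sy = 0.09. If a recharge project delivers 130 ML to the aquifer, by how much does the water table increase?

Δh ≈ 0.576 m

A = 620 acres = 2.509 × 10^6 m²
ΔV = 130 ML = 1.3 × 10^5 m³
Δh = ΔV / (Sy × A) = 1.3 × 10^5 m³ / (0.09 × 2.509 × 10^6 m²) = 0.5757 m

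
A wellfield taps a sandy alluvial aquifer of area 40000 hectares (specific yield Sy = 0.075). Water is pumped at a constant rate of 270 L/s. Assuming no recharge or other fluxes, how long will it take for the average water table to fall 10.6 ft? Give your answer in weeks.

A = 40000 hectares = 4 × 10^8 m²
Δh = 10.6 ft = 3.231 m
ΔV = Sy × A × Δh = 0.075 × 4 × 10^8 × 3.231 = 9.693 × 10^7 m³
Q = 270 L/s = 23330 m³/d
t = ΔV / Q = 9.693 × 10^7 m³ / 23330 m³/d = 4155 d
t = 4155 d ≈ 593.6 weeks

t ≈ 594 weeks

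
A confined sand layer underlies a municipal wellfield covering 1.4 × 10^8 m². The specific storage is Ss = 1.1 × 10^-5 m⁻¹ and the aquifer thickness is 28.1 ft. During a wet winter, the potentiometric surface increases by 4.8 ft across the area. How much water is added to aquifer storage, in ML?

ΔV ≈ 19.3 ML

b = 28.1 ft = 8.565 m
S = Ss × b = 1.1 × 10^-5 m⁻¹ × 8.565 m = 9.421 × 10^-5
Δh = 4.8 ft = 1.463 m
ΔV = S × A × Δh = 9.421 × 10^-5 × 1.4 × 10^8 m² × 1.463 m = 19300 m³
ΔV = 19300 m³ = 19.3 ML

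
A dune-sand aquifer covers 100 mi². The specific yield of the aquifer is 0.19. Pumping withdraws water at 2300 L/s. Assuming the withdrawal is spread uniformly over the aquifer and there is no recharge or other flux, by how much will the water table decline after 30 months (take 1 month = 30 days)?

Δh ≈ 3.63 m

A = 100 mi² = 2.59 × 10^8 m²
Q = 2300 L/s = 1.987 × 10^5 m³/d
t = 30 months = 900 d
ΔV = Q × t = 1.987 × 10^5 m³/d × 900 d = 1.788 × 10^8 m³
Δh = ΔV / (Sy × A) = 1.788 × 10^8 / (0.19 × 2.59 × 10^8) = 3.634 m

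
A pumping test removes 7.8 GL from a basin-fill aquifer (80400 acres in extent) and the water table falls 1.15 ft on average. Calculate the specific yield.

Sy ≈ 0.068

A = 80400 acres = 3.254 × 10^8 m²
Δh = 1.15 ft = 0.3505 m
ΔV = 7.8 GL = 7.8 × 10^6 m³
Sy = ΔV / (A × Δh) = 7.8 × 10^6 m³ / (3.254 × 10^8 m² × 0.3505 m) = 0.06839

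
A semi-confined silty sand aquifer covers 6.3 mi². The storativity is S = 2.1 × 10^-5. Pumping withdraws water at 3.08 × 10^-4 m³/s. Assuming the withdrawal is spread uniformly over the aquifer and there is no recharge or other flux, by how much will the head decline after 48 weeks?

A = 6.3 mi² = 1.632 × 10^7 m²
Q = 3.08 × 10^-4 m³/s = 26.61 m³/d
t = 48 weeks = 336 d
ΔV = Q × t = 26.61 m³/d × 336 d = 8941 m³
Δh = ΔV / (S × A) = 8941 / (2.1 × 10^-5 × 1.632 × 10^7) = 26.09 m

Δh ≈ 26.1 m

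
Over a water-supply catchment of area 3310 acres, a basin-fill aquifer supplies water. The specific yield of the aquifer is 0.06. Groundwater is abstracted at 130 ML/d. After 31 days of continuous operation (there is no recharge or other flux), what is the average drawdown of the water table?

A = 3310 acres = 1.34 × 10^7 m²
Q = 130 ML/d = 1.3 × 10^5 m³/d
ΔV = Q × t = 1.3 × 10^5 m³/d × 31 d = 4.03 × 10^6 m³
Δh = ΔV / (Sy × A) = 4.03 × 10^6 / (0.06 × 1.34 × 10^7) = 5.014 m

Δh ≈ 5.01 m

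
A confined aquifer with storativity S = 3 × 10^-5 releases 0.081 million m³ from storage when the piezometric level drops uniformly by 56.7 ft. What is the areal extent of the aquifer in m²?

A ≈ 1.56 × 10^8 m²

Δh = 56.7 ft = 17.28 m
ΔV = 0.081 million m³ = 81000 m³
A = ΔV / (S × Δh) = 81000 / (3 × 10^-5 × 17.28) = 1.562 × 10^8 m²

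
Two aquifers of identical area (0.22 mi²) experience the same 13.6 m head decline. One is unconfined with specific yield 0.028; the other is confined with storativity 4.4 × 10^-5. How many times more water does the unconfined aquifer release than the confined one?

A = 0.22 mi² = 5.698 × 10^5 m²
Unconfined: ΔV_u = Sy × A × Δh = 0.028 × 5.698 × 10^5 × 13.6 = 2.17 × 10^5 m³
Confined: ΔV_c = S × A × Δh = 4.4 × 10^-5 × 5.698 × 10^5 × 13.6 = 341 m³
Ratio = ΔV_u / ΔV_c = Sy / S = 0.028 / 4.4 × 10^-5 = 636.4

ΔV_u / ΔV_c ≈ 636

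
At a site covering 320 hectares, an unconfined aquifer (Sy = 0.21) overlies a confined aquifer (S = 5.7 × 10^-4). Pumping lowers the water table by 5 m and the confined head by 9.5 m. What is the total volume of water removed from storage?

A = 320 hectares = 3.2 × 10^6 m²
Unconfined: ΔV_u = Sy × A × Δh_u = 0.21 × 3.2 × 10^6 × 5 = 3.36 × 10^6 m³
Confined: ΔV_c = S × A × Δh_c = 5.7 × 10^-4 × 3.2 × 10^6 × 9.5 = 17330 m³
Total ΔV = 3.36 × 10^6 + 17330 = 3.377 × 10^6 m³

ΔV ≈ 3.38 × 10^6 m³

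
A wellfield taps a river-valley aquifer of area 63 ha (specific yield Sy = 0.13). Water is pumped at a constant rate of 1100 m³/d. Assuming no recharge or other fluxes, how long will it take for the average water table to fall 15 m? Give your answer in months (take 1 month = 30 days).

A = 63 ha = 6.3 × 10^5 m²
ΔV = Sy × A × Δh = 0.13 × 6.3 × 10^5 × 15 = 1.228 × 10^6 m³
t = ΔV / Q = 1.228 × 10^6 m³ / 1100 m³/d = 1117 d
t = 1117 d ≈ 37.23 months

t ≈ 37.2 months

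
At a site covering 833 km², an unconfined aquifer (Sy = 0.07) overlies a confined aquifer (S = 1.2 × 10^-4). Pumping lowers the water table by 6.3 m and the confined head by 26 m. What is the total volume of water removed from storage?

A = 833 km² = 8.33 × 10^8 m²
Unconfined: ΔV_u = Sy × A × Δh_u = 0.07 × 8.33 × 10^8 × 6.3 = 3.674 × 10^8 m³
Confined: ΔV_c = S × A × Δh_c = 1.2 × 10^-4 × 8.33 × 10^8 × 26 = 2.599 × 10^6 m³
Total ΔV = 3.674 × 10^8 + 2.599 × 10^6 = 3.7 × 10^8 m³

ΔV ≈ 3.7 × 10^8 m³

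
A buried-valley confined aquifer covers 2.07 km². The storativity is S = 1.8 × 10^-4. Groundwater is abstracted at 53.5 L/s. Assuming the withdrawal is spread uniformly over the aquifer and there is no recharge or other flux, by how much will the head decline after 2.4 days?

A = 2.07 km² = 2.07 × 10^6 m²
Q = 53.5 L/s = 4622 m³/d
ΔV = Q × t = 4622 m³/d × 2.4 d = 11090 m³
Δh = ΔV / (S × A) = 11090 / (1.8 × 10^-4 × 2.07 × 10^6) = 29.77 m

Δh ≈ 29.8 m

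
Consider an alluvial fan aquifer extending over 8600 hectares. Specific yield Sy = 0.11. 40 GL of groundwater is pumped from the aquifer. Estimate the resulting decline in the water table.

A = 8600 hectares = 8.6 × 10^7 m²
ΔV = 40 GL = 4 × 10^7 m³
Δh = ΔV / (Sy × A) = 4 × 10^7 m³ / (0.11 × 8.6 × 10^7 m²) = 4.228 m

Δh ≈ 4.23 m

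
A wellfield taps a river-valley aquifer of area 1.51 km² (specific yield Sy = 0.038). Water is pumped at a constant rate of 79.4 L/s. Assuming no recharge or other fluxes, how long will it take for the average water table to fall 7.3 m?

A = 1.51 km² = 1.51 × 10^6 m²
ΔV = Sy × A × Δh = 0.038 × 1.51 × 10^6 × 7.3 = 4.189 × 10^5 m³
Q = 79.4 L/s = 6860 m³/d
t = ΔV / Q = 4.189 × 10^5 m³ / 6860 m³/d = 61.06 d

t ≈ 61.1 days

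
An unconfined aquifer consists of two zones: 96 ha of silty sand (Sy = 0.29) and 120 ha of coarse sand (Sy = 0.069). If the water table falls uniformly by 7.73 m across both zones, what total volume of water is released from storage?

ΔV ≈ 2.79 × 10^6 m³

A₁ = 96 ha = 9.6 × 10^5 m²; A₂ = 120 ha = 1.2 × 10^6 m²
ΔV₁ = 0.29 × 9.6 × 10^5 × 7.73 = 2.152 × 10^6 m³
ΔV₂ = 0.069 × 1.2 × 10^6 × 7.73 = 6.4 × 10^5 m³
ΔV = ΔV₁ + ΔV₂ = 2.792 × 10^6 m³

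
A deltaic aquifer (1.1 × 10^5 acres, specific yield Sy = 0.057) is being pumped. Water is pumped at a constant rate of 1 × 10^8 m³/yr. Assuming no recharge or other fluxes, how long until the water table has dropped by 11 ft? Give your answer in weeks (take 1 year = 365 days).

t ≈ 44.4 weeks

A = 1.1 × 10^5 acres = 4.452 × 10^8 m²
Δh = 11 ft = 3.353 m
ΔV = Sy × A × Δh = 0.057 × 4.452 × 10^8 × 3.353 = 8.507 × 10^7 m³
Q = 1 × 10^8 m³/yr = 2.74 × 10^5 m³/d
t = ΔV / Q = 8.507 × 10^7 m³ / 2.74 × 10^5 m³/d = 310.5 d
t = 310.5 d ≈ 44.36 weeks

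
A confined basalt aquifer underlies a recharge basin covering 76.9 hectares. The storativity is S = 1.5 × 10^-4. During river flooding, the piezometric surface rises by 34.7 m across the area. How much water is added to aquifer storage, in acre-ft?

ΔV ≈ 3.24 acre-ft

A = 76.9 hectares = 7.69 × 10^5 m²
ΔV = S × A × Δh = 1.5 × 10^-4 × 7.69 × 10^5 m² × 34.7 m = 4003 m³
ΔV = 4003 m³ = 3.245 acre-ft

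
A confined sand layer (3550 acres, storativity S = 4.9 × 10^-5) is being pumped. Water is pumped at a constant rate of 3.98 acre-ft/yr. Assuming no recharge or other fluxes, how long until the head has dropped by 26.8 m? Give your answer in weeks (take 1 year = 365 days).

A = 3550 acres = 1.437 × 10^7 m²
ΔV = S × A × Δh = 4.9 × 10^-5 × 1.437 × 10^7 × 26.8 = 18870 m³
Q = 3.98 acre-ft/yr = 13.45 m³/d
t = ΔV / Q = 18870 m³ / 13.45 m³/d = 1403 d
t = 1403 d ≈ 200.4 weeks

t ≈ 200 weeks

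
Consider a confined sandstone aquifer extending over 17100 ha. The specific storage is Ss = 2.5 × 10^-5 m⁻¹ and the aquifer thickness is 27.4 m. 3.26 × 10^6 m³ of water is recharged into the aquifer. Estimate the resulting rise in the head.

S = Ss × b = 2.5 × 10^-5 m⁻¹ × 27.4 m = 6.85 × 10^-4
A = 17100 ha = 1.71 × 10^8 m²
Δh = ΔV / (S × A) = 3.26 × 10^6 m³ / (6.85 × 10^-4 × 1.71 × 10^8 m²) = 27.83 m

Δh ≈ 27.8 m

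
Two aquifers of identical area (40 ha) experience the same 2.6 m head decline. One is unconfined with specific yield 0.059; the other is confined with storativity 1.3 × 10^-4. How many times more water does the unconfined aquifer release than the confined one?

A = 40 ha = 4 × 10^5 m²
Unconfined: ΔV_u = Sy × A × Δh = 0.059 × 4 × 10^5 × 2.6 = 61360 m³
Confined: ΔV_c = S × A × Δh = 1.3 × 10^-4 × 4 × 10^5 × 2.6 = 135.2 m³
Ratio = ΔV_u / ΔV_c = Sy / S = 0.059 / 1.3 × 10^-4 = 453.8

ΔV_u / ΔV_c ≈ 454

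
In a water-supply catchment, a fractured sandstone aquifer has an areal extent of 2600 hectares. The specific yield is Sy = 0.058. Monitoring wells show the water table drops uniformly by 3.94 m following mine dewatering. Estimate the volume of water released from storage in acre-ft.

A = 2600 hectares = 2.6 × 10^7 m²
ΔV = Sy × A × Δh = 0.058 × 2.6 × 10^7 m² × 3.94 m = 5.942 × 10^6 m³
ΔV = 5.942 × 10^6 m³ = 4817 acre-ft

ΔV ≈ 4820 acre-ft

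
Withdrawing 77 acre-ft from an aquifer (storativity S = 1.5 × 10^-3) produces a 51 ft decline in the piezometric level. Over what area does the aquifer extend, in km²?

A ≈ 4.07 km²

Δh = 51 ft = 15.54 m
ΔV = 77 acre-ft = 94980 m³
A = ΔV / (S × Δh) = 94980 / (0.0015 × 15.54) = 4.073 × 10^6 m²
A = 4.073 × 10^6 m² = 4.073 km²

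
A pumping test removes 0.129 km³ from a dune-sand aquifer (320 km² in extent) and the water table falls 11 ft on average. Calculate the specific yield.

A = 320 km² = 3.2 × 10^8 m²
Δh = 11 ft = 3.353 m
ΔV = 0.129 km³ = 1.29 × 10^8 m³
Sy = ΔV / (A × Δh) = 1.29 × 10^8 m³ / (3.2 × 10^8 m² × 3.353 m) = 0.1202

Sy ≈ 0.12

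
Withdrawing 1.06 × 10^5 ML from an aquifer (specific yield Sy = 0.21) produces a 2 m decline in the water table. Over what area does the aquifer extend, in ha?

A ≈ 25200 ha

ΔV = 1.06 × 10^5 ML = 1.06 × 10^8 m³
A = ΔV / (Sy × Δh) = 1.06 × 10^8 / (0.21 × 2) = 2.524 × 10^8 m²
A = 2.524 × 10^8 m² = 25240 ha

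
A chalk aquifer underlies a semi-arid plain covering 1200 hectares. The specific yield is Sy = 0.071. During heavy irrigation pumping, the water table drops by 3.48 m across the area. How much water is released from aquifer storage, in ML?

A = 1200 hectares = 1.2 × 10^7 m²
ΔV = Sy × A × Δh = 0.071 × 1.2 × 10^7 m² × 3.48 m = 2.965 × 10^6 m³
ΔV = 2.965 × 10^6 m³ = 2965 ML

ΔV ≈ 2960 ML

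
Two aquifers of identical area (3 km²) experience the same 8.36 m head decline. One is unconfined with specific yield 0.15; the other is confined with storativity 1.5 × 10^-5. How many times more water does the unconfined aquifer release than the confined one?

ΔV_u / ΔV_c ≈ 10000

A = 3 km² = 3 × 10^6 m²
Unconfined: ΔV_u = Sy × A × Δh = 0.15 × 3 × 10^6 × 8.36 = 3.762 × 10^6 m³
Confined: ΔV_c = S × A × Δh = 1.5 × 10^-5 × 3 × 10^6 × 8.36 = 376.2 m³
Ratio = ΔV_u / ΔV_c = Sy / S = 0.15 / 1.5 × 10^-5 = 10000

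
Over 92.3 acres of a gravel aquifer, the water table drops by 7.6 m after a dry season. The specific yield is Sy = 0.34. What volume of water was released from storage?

A = 92.3 acres = 3.735 × 10^5 m²
ΔV = Sy × A × Δh = 0.34 × 3.735 × 10^5 m² × 7.6 m = 9.652 × 10^5 m³

ΔV ≈ 9.65 × 10^5 m³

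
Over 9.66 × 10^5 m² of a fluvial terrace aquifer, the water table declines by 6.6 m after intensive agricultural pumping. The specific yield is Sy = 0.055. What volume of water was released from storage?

ΔV ≈ 3.51 × 10^5 m³

ΔV = Sy × A × Δh = 0.055 × 9.66 × 10^5 m² × 6.6 m = 3.507 × 10^5 m³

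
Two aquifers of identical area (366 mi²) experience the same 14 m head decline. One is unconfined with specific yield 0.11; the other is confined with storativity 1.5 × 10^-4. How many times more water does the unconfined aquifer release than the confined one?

A = 366 mi² = 9.479 × 10^8 m²
Unconfined: ΔV_u = Sy × A × Δh = 0.11 × 9.479 × 10^8 × 14 = 1.46 × 10^9 m³
Confined: ΔV_c = S × A × Δh = 1.5 × 10^-4 × 9.479 × 10^8 × 14 = 1.991 × 10^6 m³
Ratio = ΔV_u / ΔV_c = Sy / S = 0.11 / 1.5 × 10^-4 = 733.3

ΔV_u / ΔV_c ≈ 733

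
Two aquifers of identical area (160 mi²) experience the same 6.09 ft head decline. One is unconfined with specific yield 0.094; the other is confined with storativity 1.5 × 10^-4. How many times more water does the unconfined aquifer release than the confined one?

A = 160 mi² = 4.144 × 10^8 m²
Δh = 6.09 ft = 1.856 m
Unconfined: ΔV_u = Sy × A × Δh = 0.094 × 4.144 × 10^8 × 1.856 = 7.231 × 10^7 m³
Confined: ΔV_c = S × A × Δh = 1.5 × 10^-4 × 4.144 × 10^8 × 1.856 = 1.154 × 10^5 m³
Ratio = ΔV_u / ΔV_c = Sy / S = 0.094 / 1.5 × 10^-4 = 626.7

ΔV_u / ΔV_c ≈ 627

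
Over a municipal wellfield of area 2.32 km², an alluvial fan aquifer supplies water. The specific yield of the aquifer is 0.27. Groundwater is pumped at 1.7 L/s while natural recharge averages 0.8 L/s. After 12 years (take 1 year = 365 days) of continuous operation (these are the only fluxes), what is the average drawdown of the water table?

A = 2.32 km² = 2.32 × 10^6 m²
Net abstraction = 1.7 − 0.8 = 0.9 L/s
Q_net = 0.9 L/s = 77.76 m³/d
t = 12 years = 4380 d
ΔV = Q × t = 77.76 m³/d × 4380 d = 3.406 × 10^5 m³
Δh = ΔV / (Sy × A) = 3.406 × 10^5 / (0.27 × 2.32 × 10^6) = 0.5437 m

Δh ≈ 0.544 m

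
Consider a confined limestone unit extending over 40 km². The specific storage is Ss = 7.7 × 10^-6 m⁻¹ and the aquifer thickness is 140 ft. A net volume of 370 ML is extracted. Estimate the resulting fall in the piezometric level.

Δh ≈ 28.2 m

b = 140 ft = 42.67 m
S = Ss × b = 7.7 × 10^-6 m⁻¹ × 42.67 m = 3.286 × 10^-4
A = 40 km² = 4 × 10^7 m²
ΔV = 370 ML = 3.7 × 10^5 m³
Δh = ΔV / (S × A) = 3.7 × 10^5 m³ / (3.286 × 10^-4 × 4 × 10^7 m²) = 28.15 m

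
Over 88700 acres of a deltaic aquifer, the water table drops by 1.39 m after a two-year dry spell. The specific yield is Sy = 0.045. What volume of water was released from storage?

A = 88700 acres = 3.59 × 10^8 m²
ΔV = Sy × A × Δh = 0.045 × 3.59 × 10^8 m² × 1.39 m = 2.245 × 10^7 m³

ΔV ≈ 2.25 × 10^7 m³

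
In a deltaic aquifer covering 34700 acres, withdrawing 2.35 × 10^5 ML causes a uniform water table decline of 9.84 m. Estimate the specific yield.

A = 34700 acres = 1.404 × 10^8 m²
ΔV = 2.35 × 10^5 ML = 2.35 × 10^8 m³
Sy = ΔV / (A × Δh) = 2.35 × 10^8 m³ / (1.404 × 10^8 m² × 9.84 m) = 0.1701

Sy ≈ 0.17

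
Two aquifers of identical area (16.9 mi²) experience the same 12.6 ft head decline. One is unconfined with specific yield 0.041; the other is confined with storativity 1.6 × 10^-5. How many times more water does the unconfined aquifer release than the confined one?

ΔV_u / ΔV_c ≈ 2560

A = 16.9 mi² = 4.377 × 10^7 m²
Δh = 12.6 ft = 3.84 m
Unconfined: ΔV_u = Sy × A × Δh = 0.041 × 4.377 × 10^7 × 3.84 = 6.892 × 10^6 m³
Confined: ΔV_c = S × A × Δh = 1.6 × 10^-5 × 4.377 × 10^7 × 3.84 = 2690 m³
Ratio = ΔV_u / ΔV_c = Sy / S = 0.041 / 1.6 × 10^-5 = 2563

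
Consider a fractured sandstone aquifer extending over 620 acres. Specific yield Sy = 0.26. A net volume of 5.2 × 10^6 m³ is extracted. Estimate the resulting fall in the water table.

A = 620 acres = 2.509 × 10^6 m²
Δh = ΔV / (Sy × A) = 5.2 × 10^6 m³ / (0.26 × 2.509 × 10^6 m²) = 7.971 m

Δh ≈ 7.97 m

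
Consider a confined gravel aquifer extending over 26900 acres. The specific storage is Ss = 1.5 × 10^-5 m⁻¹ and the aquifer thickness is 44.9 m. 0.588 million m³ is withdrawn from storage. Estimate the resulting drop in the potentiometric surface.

S = Ss × b = 1.5 × 10^-5 m⁻¹ × 44.9 m = 6.735 × 10^-4
A = 26900 acres = 1.089 × 10^8 m²
ΔV = 0.588 million m³ = 5.88 × 10^5 m³
Δh = ΔV / (S × A) = 5.88 × 10^5 m³ / (6.735 × 10^-4 × 1.089 × 10^8 m²) = 8.02 m

Δh ≈ 8.02 m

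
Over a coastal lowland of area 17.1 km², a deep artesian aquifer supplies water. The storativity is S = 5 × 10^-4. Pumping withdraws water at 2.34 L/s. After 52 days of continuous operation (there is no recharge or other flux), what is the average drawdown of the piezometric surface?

Δh ≈ 1.23 m

A = 17.1 km² = 1.71 × 10^7 m²
Q = 2.34 L/s = 202.2 m³/d
ΔV = Q × t = 202.2 m³/d × 52 d = 10510 m³
Δh = ΔV / (S × A) = 10510 / (5 × 10^-4 × 1.71 × 10^7) = 1.23 m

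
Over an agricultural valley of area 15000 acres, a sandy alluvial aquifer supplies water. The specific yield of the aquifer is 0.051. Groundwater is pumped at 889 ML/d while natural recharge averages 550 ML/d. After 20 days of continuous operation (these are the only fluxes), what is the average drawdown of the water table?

Δh ≈ 2.19 m

A = 15000 acres = 6.07 × 10^7 m²
Net abstraction = 889 − 550 = 339 ML/d
Q_net = 339 ML/d = 3.39 × 10^5 m³/d
ΔV = Q × t = 3.39 × 10^5 m³/d × 20 d = 6.78 × 10^6 m³
Δh = ΔV / (Sy × A) = 6.78 × 10^6 / (0.051 × 6.07 × 10^7) = 2.19 m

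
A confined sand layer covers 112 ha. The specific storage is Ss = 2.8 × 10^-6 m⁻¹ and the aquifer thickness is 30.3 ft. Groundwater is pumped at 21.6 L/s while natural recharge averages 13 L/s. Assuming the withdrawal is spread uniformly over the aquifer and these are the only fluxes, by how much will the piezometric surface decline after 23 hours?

b = 30.3 ft = 9.235 m
S = Ss × b = 2.8 × 10^-6 m⁻¹ × 9.235 m = 2.586 × 10^-5
A = 112 ha = 1.12 × 10^6 m²
Net abstraction = 21.6 − 13 = 8.6 L/s
Q_net = 8.6 L/s = 743 m³/d
t = 23 hours = 0.9583 d
ΔV = Q × t = 743 m³/d × 0.9583 d = 712.1 m³
Δh = ΔV / (S × A) = 712.1 / (2.586 × 10^-5 × 1.12 × 10^6) = 24.59 m

Δh ≈ 24.6 m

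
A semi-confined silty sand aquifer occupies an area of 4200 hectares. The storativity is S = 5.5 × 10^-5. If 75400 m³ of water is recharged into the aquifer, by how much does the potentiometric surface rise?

Δh ≈ 32.6 m

A = 4200 hectares = 4.2 × 10^7 m²
Δh = ΔV / (S × A) = 75400 m³ / (5.5 × 10^-5 × 4.2 × 10^7 m²) = 32.64 m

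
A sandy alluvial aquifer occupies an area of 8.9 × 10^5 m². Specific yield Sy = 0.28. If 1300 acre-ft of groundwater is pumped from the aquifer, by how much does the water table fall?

Δh ≈ 6.43 m

ΔV = 1300 acre-ft = 1.604 × 10^6 m³
Δh = ΔV / (Sy × A) = 1.604 × 10^6 m³ / (0.28 × 8.9 × 10^5 m²) = 6.435 m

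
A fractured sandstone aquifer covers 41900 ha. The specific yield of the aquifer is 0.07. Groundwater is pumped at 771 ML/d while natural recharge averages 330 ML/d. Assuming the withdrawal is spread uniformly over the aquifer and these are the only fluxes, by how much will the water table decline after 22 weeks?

Δh ≈ 2.32 m

A = 41900 ha = 4.19 × 10^8 m²
Net abstraction = 771 − 330 = 441 ML/d
Q_net = 441 ML/d = 4.41 × 10^5 m³/d
t = 22 weeks = 154 d
ΔV = Q × t = 4.41 × 10^5 m³/d × 154 d = 6.791 × 10^7 m³
Δh = ΔV / (Sy × A) = 6.791 × 10^7 / (0.07 × 4.19 × 10^8) = 2.316 m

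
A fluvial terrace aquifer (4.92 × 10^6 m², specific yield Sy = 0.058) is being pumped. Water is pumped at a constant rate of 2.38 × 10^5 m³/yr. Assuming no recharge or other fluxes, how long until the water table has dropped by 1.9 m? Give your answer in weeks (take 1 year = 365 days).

ΔV = Sy × A × Δh = 0.058 × 4.92 × 10^6 × 1.9 = 5.422 × 10^5 m³
Q = 2.38 × 10^5 m³/yr = 652.1 m³/d
t = ΔV / Q = 5.422 × 10^5 m³ / 652.1 m³/d = 831.5 d
t = 831.5 d ≈ 118.8 weeks

t ≈ 119 weeks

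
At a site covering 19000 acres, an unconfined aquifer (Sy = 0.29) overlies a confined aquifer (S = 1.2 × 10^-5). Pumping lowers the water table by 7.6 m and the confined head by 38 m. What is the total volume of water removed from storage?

A = 19000 acres = 7.689 × 10^7 m²
Unconfined: ΔV_u = Sy × A × Δh_u = 0.29 × 7.689 × 10^7 × 7.6 = 1.695 × 10^8 m³
Confined: ΔV_c = S × A × Δh_c = 1.2 × 10^-5 × 7.689 × 10^7 × 38 = 35060 m³
Total ΔV = 1.695 × 10^8 + 35060 = 1.695 × 10^8 m³

ΔV ≈ 1.7 × 10^8 m³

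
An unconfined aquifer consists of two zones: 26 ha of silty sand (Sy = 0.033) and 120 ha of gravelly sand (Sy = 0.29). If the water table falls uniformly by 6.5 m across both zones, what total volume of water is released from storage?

A₁ = 26 ha = 2.6 × 10^5 m²; A₂ = 120 ha = 1.2 × 10^6 m²
ΔV₁ = 0.033 × 2.6 × 10^5 × 6.5 = 55770 m³
ΔV₂ = 0.29 × 1.2 × 10^6 × 6.5 = 2.262 × 10^6 m³
ΔV = ΔV₁ + ΔV₂ = 2.318 × 10^6 m³

ΔV ≈ 2.32 × 10^6 m³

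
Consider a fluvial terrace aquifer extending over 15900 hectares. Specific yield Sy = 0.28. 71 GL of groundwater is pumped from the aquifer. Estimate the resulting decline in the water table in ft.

A = 15900 hectares = 1.59 × 10^8 m²
ΔV = 71 GL = 7.1 × 10^7 m³
Δh = ΔV / (Sy × A) = 7.1 × 10^7 m³ / (0.28 × 1.59 × 10^8 m²) = 1.595 m
Δh = 1.595 m = 5.232 ft

Δh ≈ 5.23 ft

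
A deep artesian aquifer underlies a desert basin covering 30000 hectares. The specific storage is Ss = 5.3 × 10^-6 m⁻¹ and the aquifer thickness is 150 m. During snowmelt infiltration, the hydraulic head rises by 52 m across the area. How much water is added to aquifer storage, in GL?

S = Ss × b = 5.3 × 10^-6 m⁻¹ × 150 m = 7.95 × 10^-4
A = 30000 hectares = 3 × 10^8 m²
ΔV = S × A × Δh = 7.95 × 10^-4 × 3 × 10^8 m² × 52 m = 1.24 × 10^7 m³
ΔV = 1.24 × 10^7 m³ = 12.4 GL

ΔV ≈ 12.4 GL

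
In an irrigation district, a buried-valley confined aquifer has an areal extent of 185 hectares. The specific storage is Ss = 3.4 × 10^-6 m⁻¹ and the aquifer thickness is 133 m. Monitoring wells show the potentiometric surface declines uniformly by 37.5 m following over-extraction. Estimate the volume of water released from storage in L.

ΔV ≈ 3.14 × 10^7 L

S = Ss × b = 3.4 × 10^-6 m⁻¹ × 133 m = 4.522 × 10^-4
A = 185 hectares = 1.85 × 10^6 m²
ΔV = S × A × Δh = 4.522 × 10^-4 × 1.85 × 10^6 m² × 37.5 m = 31370 m³
ΔV = 31370 m³ = 3.137 × 10^7 L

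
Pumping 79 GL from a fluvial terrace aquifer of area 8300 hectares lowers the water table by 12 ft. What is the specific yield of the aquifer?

Sy ≈ 0.26

A = 8300 hectares = 8.3 × 10^7 m²
Δh = 12 ft = 3.658 m
ΔV = 79 GL = 7.9 × 10^7 m³
Sy = ΔV / (A × Δh) = 7.9 × 10^7 m³ / (8.3 × 10^7 m² × 3.658 m) = 0.2602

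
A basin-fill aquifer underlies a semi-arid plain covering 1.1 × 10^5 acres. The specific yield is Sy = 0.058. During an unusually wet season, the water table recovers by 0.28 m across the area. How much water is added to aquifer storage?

ΔV ≈ 7.23 × 10^6 m³

A = 1.1 × 10^5 acres = 4.452 × 10^8 m²
ΔV = Sy × A × Δh = 0.058 × 4.452 × 10^8 m² × 0.28 m = 7.229 × 10^6 m³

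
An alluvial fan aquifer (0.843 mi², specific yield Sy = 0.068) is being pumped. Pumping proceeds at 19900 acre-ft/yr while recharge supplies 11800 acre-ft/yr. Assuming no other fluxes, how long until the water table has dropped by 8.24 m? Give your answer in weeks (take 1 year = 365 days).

A = 0.843 mi² = 2.183 × 10^6 m²
ΔV = Sy × A × Δh = 0.068 × 2.183 × 10^6 × 8.24 = 1.223 × 10^6 m³
Net withdrawal = 19900 − 11800 = 8100 acre-ft/yr = 27370 m³/d
t = ΔV / Q = 1.223 × 10^6 m³ / 27370 m³/d = 44.69 d
t = 44.69 d ≈ 6.385 weeks

t ≈ 6.38 weeks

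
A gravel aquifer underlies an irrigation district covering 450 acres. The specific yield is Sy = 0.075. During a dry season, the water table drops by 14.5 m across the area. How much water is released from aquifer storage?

A = 450 acres = 1.821 × 10^6 m²
ΔV = Sy × A × Δh = 0.075 × 1.821 × 10^6 m² × 14.5 m = 1.98 × 10^6 m³

ΔV ≈ 1.98 × 10^6 m³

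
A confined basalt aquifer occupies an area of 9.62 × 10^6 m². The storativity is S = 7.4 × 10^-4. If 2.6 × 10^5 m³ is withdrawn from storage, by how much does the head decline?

Δh ≈ 36.5 m

Δh = ΔV / (S × A) = 2.6 × 10^5 m³ / (7.4 × 10^-4 × 9.62 × 10^6 m²) = 36.52 m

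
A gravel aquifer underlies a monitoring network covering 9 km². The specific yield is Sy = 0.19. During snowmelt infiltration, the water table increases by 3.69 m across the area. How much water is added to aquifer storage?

ΔV ≈ 6.31 × 10^6 m³

A = 9 km² = 9 × 10^6 m²
ΔV = Sy × A × Δh = 0.19 × 9 × 10^6 m² × 3.69 m = 6.31 × 10^6 m³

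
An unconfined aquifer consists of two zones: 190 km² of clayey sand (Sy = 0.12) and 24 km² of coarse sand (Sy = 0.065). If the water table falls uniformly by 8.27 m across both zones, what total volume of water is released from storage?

ΔV ≈ 2.01 × 10^8 m³

A₁ = 190 km² = 1.9 × 10^8 m²; A₂ = 24 km² = 2.4 × 10^7 m²
ΔV₁ = 0.12 × 1.9 × 10^8 × 8.27 = 1.886 × 10^8 m³
ΔV₂ = 0.065 × 2.4 × 10^7 × 8.27 = 1.29 × 10^7 m³
ΔV = ΔV₁ + ΔV₂ = 2.015 × 10^8 m³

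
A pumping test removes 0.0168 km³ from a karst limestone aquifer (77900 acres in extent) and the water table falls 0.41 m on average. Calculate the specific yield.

Sy ≈ 0.13

A = 77900 acres = 3.153 × 10^8 m²
ΔV = 0.0168 km³ = 1.68 × 10^7 m³
Sy = ΔV / (A × Δh) = 1.68 × 10^7 m³ / (3.153 × 10^8 m² × 0.41 m) = 0.13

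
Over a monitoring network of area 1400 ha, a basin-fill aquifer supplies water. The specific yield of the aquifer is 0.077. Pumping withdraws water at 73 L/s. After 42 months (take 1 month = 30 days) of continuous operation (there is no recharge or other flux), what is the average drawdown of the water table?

A = 1400 ha = 1.4 × 10^7 m²
Q = 73 L/s = 6307 m³/d
t = 42 months = 1260 d
ΔV = Q × t = 6307 m³/d × 1260 d = 7.947 × 10^6 m³
Δh = ΔV / (Sy × A) = 7.947 × 10^6 / (0.077 × 1.4 × 10^7) = 7.372 m

Δh ≈ 7.37 m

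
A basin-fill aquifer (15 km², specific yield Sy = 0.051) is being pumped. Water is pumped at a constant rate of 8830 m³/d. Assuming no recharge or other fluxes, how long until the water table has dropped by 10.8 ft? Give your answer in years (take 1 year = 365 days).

t ≈ 0.781 years

A = 15 km² = 1.5 × 10^7 m²
Δh = 10.8 ft = 3.292 m
ΔV = Sy × A × Δh = 0.051 × 1.5 × 10^7 × 3.292 = 2.518 × 10^6 m³
t = ΔV / Q = 2.518 × 10^6 m³ / 8830 m³/d = 285.2 d
t = 285.2 d ≈ 0.7814 years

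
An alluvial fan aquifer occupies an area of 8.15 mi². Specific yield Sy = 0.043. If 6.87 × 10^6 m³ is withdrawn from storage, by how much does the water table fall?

A = 8.15 mi² = 2.111 × 10^7 m²
Δh = ΔV / (Sy × A) = 6.87 × 10^6 m³ / (0.043 × 2.111 × 10^7 m²) = 7.569 m

Δh ≈ 7.57 m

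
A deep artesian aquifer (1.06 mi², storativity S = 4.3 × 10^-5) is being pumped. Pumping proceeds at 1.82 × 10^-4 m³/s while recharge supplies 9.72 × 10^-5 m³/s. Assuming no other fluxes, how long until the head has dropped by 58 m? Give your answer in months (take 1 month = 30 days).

A = 1.06 mi² = 2.745 × 10^6 m²
ΔV = S × A × Δh = 4.3 × 10^-5 × 2.745 × 10^6 × 58 = 6847 m³
Net withdrawal = 1.82 × 10^-4 − 9.72 × 10^-5 = 8.48 × 10^-5 m³/s = 7.327 m³/d
t = ΔV / Q = 6847 m³ / 7.327 m³/d = 934.5 d
t = 934.5 d ≈ 31.15 months

t ≈ 31.2 months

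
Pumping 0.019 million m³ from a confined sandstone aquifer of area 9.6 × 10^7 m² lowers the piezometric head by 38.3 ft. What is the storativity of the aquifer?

S ≈ 1.7 × 10^-5

Δh = 38.3 ft = 11.67 m
ΔV = 0.019 million m³ = 19000 m³
S = ΔV / (A × Δh) = 19000 m³ / (9.6 × 10^7 m² × 11.67 m) = 1.695 × 10^-5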